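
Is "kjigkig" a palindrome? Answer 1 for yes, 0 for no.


Input: kjigkig
Reversed: gikgijk
  Compare pos 0 ('k') with pos 6 ('g'): MISMATCH
  Compare pos 1 ('j') with pos 5 ('i'): MISMATCH
  Compare pos 2 ('i') with pos 4 ('k'): MISMATCH
Result: not a palindrome

0


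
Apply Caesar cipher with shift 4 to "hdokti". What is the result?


Caesar cipher: shift "hdokti" by 4
  'h' (pos 7) + 4 = pos 11 = 'l'
  'd' (pos 3) + 4 = pos 7 = 'h'
  'o' (pos 14) + 4 = pos 18 = 's'
  'k' (pos 10) + 4 = pos 14 = 'o'
  't' (pos 19) + 4 = pos 23 = 'x'
  'i' (pos 8) + 4 = pos 12 = 'm'
Result: lhsoxm

lhsoxm


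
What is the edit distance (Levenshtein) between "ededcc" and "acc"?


Computing edit distance: "ededcc" -> "acc"
DP table:
           a    c    c
      0    1    2    3
  e   1    1    2    3
  d   2    2    2    3
  e   3    3    3    3
  d   4    4    4    4
  c   5    5    4    4
  c   6    6    5    4
Edit distance = dp[6][3] = 4

4


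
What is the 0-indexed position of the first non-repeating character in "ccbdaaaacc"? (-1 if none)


Input: ccbdaaaacc
Character frequencies:
  'a': 4
  'b': 1
  'c': 4
  'd': 1
Scanning left to right for freq == 1:
  Position 0 ('c'): freq=4, skip
  Position 1 ('c'): freq=4, skip
  Position 2 ('b'): unique! => answer = 2

2


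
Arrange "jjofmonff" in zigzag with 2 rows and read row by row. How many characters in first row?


Zigzag "jjofmonff" into 2 rows:
Placing characters:
  'j' => row 0
  'j' => row 1
  'o' => row 0
  'f' => row 1
  'm' => row 0
  'o' => row 1
  'n' => row 0
  'f' => row 1
  'f' => row 0
Rows:
  Row 0: "jomnf"
  Row 1: "jfof"
First row length: 5

5


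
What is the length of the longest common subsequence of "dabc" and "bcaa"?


LCS of "dabc" and "bcaa"
DP table:
           b    c    a    a
      0    0    0    0    0
  d   0    0    0    0    0
  a   0    0    0    1    1
  b   0    1    1    1    1
  c   0    1    2    2    2
LCS length = dp[4][4] = 2

2


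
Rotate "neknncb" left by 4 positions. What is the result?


Input: "neknncb", rotate left by 4
First 4 characters: "nekn"
Remaining characters: "ncb"
Concatenate remaining + first: "ncb" + "nekn" = "ncbnekn"

ncbnekn


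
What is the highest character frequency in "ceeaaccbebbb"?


Input: ceeaaccbebbb
Character counts:
  'a': 2
  'b': 4
  'c': 3
  'e': 3
Maximum frequency: 4

4


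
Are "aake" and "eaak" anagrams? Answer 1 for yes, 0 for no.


Strings: "aake", "eaak"
Sorted first:  aaek
Sorted second: aaek
Sorted forms match => anagrams

1


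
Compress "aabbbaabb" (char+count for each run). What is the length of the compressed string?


Input: aabbbaabb
Runs:
  'a' x 2 => "a2"
  'b' x 3 => "b3"
  'a' x 2 => "a2"
  'b' x 2 => "b2"
Compressed: "a2b3a2b2"
Compressed length: 8

8


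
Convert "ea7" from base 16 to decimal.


Input: "ea7" in base 16
Positional expansion:
  Digit 'e' (value 14) x 16^2 = 3584
  Digit 'a' (value 10) x 16^1 = 160
  Digit '7' (value 7) x 16^0 = 7
Sum = 3751

3751


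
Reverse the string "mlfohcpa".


Input: mlfohcpa
Reading characters right to left:
  Position 7: 'a'
  Position 6: 'p'
  Position 5: 'c'
  Position 4: 'h'
  Position 3: 'o'
  Position 2: 'f'
  Position 1: 'l'
  Position 0: 'm'
Reversed: apchoflm

apchoflm


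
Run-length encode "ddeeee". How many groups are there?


Input: ddeeee
Scanning for consecutive runs:
  Group 1: 'd' x 2 (positions 0-1)
  Group 2: 'e' x 4 (positions 2-5)
Total groups: 2

2


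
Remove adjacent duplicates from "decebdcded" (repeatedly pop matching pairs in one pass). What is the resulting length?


Input: decebdcded
Stack-based adjacent duplicate removal:
  Read 'd': push. Stack: d
  Read 'e': push. Stack: de
  Read 'c': push. Stack: dec
  Read 'e': push. Stack: dece
  Read 'b': push. Stack: deceb
  Read 'd': push. Stack: decebd
  Read 'c': push. Stack: decebdc
  Read 'd': push. Stack: decebdcd
  Read 'e': push. Stack: decebdcde
  Read 'd': push. Stack: decebdcded
Final stack: "decebdcded" (length 10)

10


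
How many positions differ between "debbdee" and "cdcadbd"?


Comparing "debbdee" and "cdcadbd" position by position:
  Position 0: 'd' vs 'c' => DIFFER
  Position 1: 'e' vs 'd' => DIFFER
  Position 2: 'b' vs 'c' => DIFFER
  Position 3: 'b' vs 'a' => DIFFER
  Position 4: 'd' vs 'd' => same
  Position 5: 'e' vs 'b' => DIFFER
  Position 6: 'e' vs 'd' => DIFFER
Positions that differ: 6

6


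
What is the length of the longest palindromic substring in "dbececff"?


Input: "dbececff"
Checking substrings for palindromes:
  [2:5] "ece" (len 3) => palindrome
  [3:6] "cec" (len 3) => palindrome
  [6:8] "ff" (len 2) => palindrome
Longest palindromic substring: "ece" with length 3

3


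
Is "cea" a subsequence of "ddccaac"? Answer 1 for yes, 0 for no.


Check if "cea" is a subsequence of "ddccaac"
Greedy scan:
  Position 0 ('d'): no match needed
  Position 1 ('d'): no match needed
  Position 2 ('c'): matches sub[0] = 'c'
  Position 3 ('c'): no match needed
  Position 4 ('a'): no match needed
  Position 5 ('a'): no match needed
  Position 6 ('c'): no match needed
Only matched 1/3 characters => not a subsequence

0


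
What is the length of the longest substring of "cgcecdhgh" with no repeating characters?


Input: "cgcecdhgh"
Sliding window (track last position of each char):
  Position 0 ('c'): window [0,0] length 1 -- new best
  Position 1 ('g'): window [0,1] length 2 -- new best
  Position 2 ('c'): repeat (last at 0), move window start to 1
  Position 2 ('c'): window [1,2] length 2
  Position 3 ('e'): window [1,3] length 3 -- new best
  Position 4 ('c'): repeat (last at 2), move window start to 3
  Position 4 ('c'): window [3,4] length 2
  Position 5 ('d'): window [3,5] length 3
  Position 6 ('h'): window [3,6] length 4 -- new best
  Position 7 ('g'): window [3,7] length 5 -- new best
  Position 8 ('h'): repeat (last at 6), move window start to 7
  Position 8 ('h'): window [7,8] length 2
Longest substring with no repeats: "ecdhg" with length 5

5


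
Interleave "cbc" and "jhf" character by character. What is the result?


Interleaving "cbc" and "jhf":
  Position 0: 'c' from first, 'j' from second => "cj"
  Position 1: 'b' from first, 'h' from second => "bh"
  Position 2: 'c' from first, 'f' from second => "cf"
Result: cjbhcf

cjbhcf


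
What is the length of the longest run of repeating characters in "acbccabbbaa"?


Input: "acbccabbbaa"
Scanning for longest run:
  Position 1 ('c'): new char, reset run to 1
  Position 2 ('b'): new char, reset run to 1
  Position 3 ('c'): new char, reset run to 1
  Position 4 ('c'): continues run of 'c', length=2
  Position 5 ('a'): new char, reset run to 1
  Position 6 ('b'): new char, reset run to 1
  Position 7 ('b'): continues run of 'b', length=2
  Position 8 ('b'): continues run of 'b', length=3
  Position 9 ('a'): new char, reset run to 1
  Position 10 ('a'): continues run of 'a', length=2
Longest run: 'b' with length 3

3


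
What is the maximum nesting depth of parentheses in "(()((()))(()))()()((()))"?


Input: "(()((()))(()))()()((()))"
Tracking depth:
  Position 0 '(': depth becomes 1
  Position 1 '(': depth becomes 2
  Position 2 ')': depth becomes 1
  Position 3 '(': depth becomes 2
  Position 4 '(': depth becomes 3
  Position 5 '(': depth becomes 4
  Position 6 ')': depth becomes 3
  Position 7 ')': depth becomes 2
  Position 8 ')': depth becomes 1
  Position 9 '(': depth becomes 2
  Position 10 '(': depth becomes 3
  Position 11 ')': depth becomes 2
  Position 12 ')': depth becomes 1
  Position 13 ')': depth becomes 0
  Position 14 '(': depth becomes 1
  Position 15 ')': depth becomes 0
  Position 16 '(': depth becomes 1
  Position 17 ')': depth becomes 0
  Position 18 '(': depth becomes 1
  Position 19 '(': depth becomes 2
  Position 20 '(': depth becomes 3
  Position 21 ')': depth becomes 2
  Position 22 ')': depth becomes 1
  Position 23 ')': depth becomes 0
Maximum depth reached: 4

4


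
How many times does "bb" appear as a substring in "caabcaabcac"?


Searching for "bb" in "caabcaabcac"
Scanning each position:
  Position 0: "ca" => no
  Position 1: "aa" => no
  Position 2: "ab" => no
  Position 3: "bc" => no
  Position 4: "ca" => no
  Position 5: "aa" => no
  Position 6: "ab" => no
  Position 7: "bc" => no
  Position 8: "ca" => no
  Position 9: "ac" => no
Total occurrences: 0

0


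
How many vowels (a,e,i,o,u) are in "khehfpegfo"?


Input: khehfpegfo
Checking each character:
  'k' at position 0: consonant
  'h' at position 1: consonant
  'e' at position 2: vowel (running total: 1)
  'h' at position 3: consonant
  'f' at position 4: consonant
  'p' at position 5: consonant
  'e' at position 6: vowel (running total: 2)
  'g' at position 7: consonant
  'f' at position 8: consonant
  'o' at position 9: vowel (running total: 3)
Total vowels: 3

3


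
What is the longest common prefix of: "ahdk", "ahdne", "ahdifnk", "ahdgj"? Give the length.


Words: ahdk, ahdne, ahdifnk, ahdgj
  Position 0: all 'a' => match
  Position 1: all 'h' => match
  Position 2: all 'd' => match
  Position 3: ('k', 'n', 'i', 'g') => mismatch, stop
LCP = "ahd" (length 3)

3


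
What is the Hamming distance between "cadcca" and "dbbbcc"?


Comparing "cadcca" and "dbbbcc" position by position:
  Position 0: 'c' vs 'd' => differ
  Position 1: 'a' vs 'b' => differ
  Position 2: 'd' vs 'b' => differ
  Position 3: 'c' vs 'b' => differ
  Position 4: 'c' vs 'c' => same
  Position 5: 'a' vs 'c' => differ
Total differences (Hamming distance): 5

5


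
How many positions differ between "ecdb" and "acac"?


Comparing "ecdb" and "acac" position by position:
  Position 0: 'e' vs 'a' => DIFFER
  Position 1: 'c' vs 'c' => same
  Position 2: 'd' vs 'a' => DIFFER
  Position 3: 'b' vs 'c' => DIFFER
Positions that differ: 3

3


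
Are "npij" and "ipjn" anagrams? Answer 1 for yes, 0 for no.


Strings: "npij", "ipjn"
Sorted first:  ijnp
Sorted second: ijnp
Sorted forms match => anagrams

1


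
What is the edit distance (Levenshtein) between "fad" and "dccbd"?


Computing edit distance: "fad" -> "dccbd"
DP table:
           d    c    c    b    d
      0    1    2    3    4    5
  f   1    1    2    3    4    5
  a   2    2    2    3    4    5
  d   3    2    3    3    4    4
Edit distance = dp[3][5] = 4

4


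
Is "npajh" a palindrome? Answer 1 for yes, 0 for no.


Input: npajh
Reversed: hjapn
  Compare pos 0 ('n') with pos 4 ('h'): MISMATCH
  Compare pos 1 ('p') with pos 3 ('j'): MISMATCH
Result: not a palindrome

0


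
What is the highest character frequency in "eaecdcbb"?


Input: eaecdcbb
Character counts:
  'a': 1
  'b': 2
  'c': 2
  'd': 1
  'e': 2
Maximum frequency: 2

2


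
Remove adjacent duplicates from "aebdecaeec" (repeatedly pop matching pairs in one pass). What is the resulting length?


Input: aebdecaeec
Stack-based adjacent duplicate removal:
  Read 'a': push. Stack: a
  Read 'e': push. Stack: ae
  Read 'b': push. Stack: aeb
  Read 'd': push. Stack: aebd
  Read 'e': push. Stack: aebde
  Read 'c': push. Stack: aebdec
  Read 'a': push. Stack: aebdeca
  Read 'e': push. Stack: aebdecae
  Read 'e': matches stack top 'e' => pop. Stack: aebdeca
  Read 'c': push. Stack: aebdecac
Final stack: "aebdecac" (length 8)

8


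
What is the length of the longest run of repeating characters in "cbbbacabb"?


Input: "cbbbacabb"
Scanning for longest run:
  Position 1 ('b'): new char, reset run to 1
  Position 2 ('b'): continues run of 'b', length=2
  Position 3 ('b'): continues run of 'b', length=3
  Position 4 ('a'): new char, reset run to 1
  Position 5 ('c'): new char, reset run to 1
  Position 6 ('a'): new char, reset run to 1
  Position 7 ('b'): new char, reset run to 1
  Position 8 ('b'): continues run of 'b', length=2
Longest run: 'b' with length 3

3


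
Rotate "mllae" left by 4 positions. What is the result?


Input: "mllae", rotate left by 4
First 4 characters: "mlla"
Remaining characters: "e"
Concatenate remaining + first: "e" + "mlla" = "emlla"

emlla


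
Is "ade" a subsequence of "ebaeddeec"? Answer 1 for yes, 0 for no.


Check if "ade" is a subsequence of "ebaeddeec"
Greedy scan:
  Position 0 ('e'): no match needed
  Position 1 ('b'): no match needed
  Position 2 ('a'): matches sub[0] = 'a'
  Position 3 ('e'): no match needed
  Position 4 ('d'): matches sub[1] = 'd'
  Position 5 ('d'): no match needed
  Position 6 ('e'): matches sub[2] = 'e'
  Position 7 ('e'): no match needed
  Position 8 ('c'): no match needed
All 3 characters matched => is a subsequence

1


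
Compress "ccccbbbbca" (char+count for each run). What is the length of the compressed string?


Input: ccccbbbbca
Runs:
  'c' x 4 => "c4"
  'b' x 4 => "b4"
  'c' x 1 => "c1"
  'a' x 1 => "a1"
Compressed: "c4b4c1a1"
Compressed length: 8

8


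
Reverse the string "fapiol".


Input: fapiol
Reading characters right to left:
  Position 5: 'l'
  Position 4: 'o'
  Position 3: 'i'
  Position 2: 'p'
  Position 1: 'a'
  Position 0: 'f'
Reversed: loipaf

loipaf


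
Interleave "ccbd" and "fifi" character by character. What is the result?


Interleaving "ccbd" and "fifi":
  Position 0: 'c' from first, 'f' from second => "cf"
  Position 1: 'c' from first, 'i' from second => "ci"
  Position 2: 'b' from first, 'f' from second => "bf"
  Position 3: 'd' from first, 'i' from second => "di"
Result: cfcibfdi

cfcibfdi


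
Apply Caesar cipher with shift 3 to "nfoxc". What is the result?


Caesar cipher: shift "nfoxc" by 3
  'n' (pos 13) + 3 = pos 16 = 'q'
  'f' (pos 5) + 3 = pos 8 = 'i'
  'o' (pos 14) + 3 = pos 17 = 'r'
  'x' (pos 23) + 3 = pos 0 = 'a'
  'c' (pos 2) + 3 = pos 5 = 'f'
Result: qiraf

qiraf


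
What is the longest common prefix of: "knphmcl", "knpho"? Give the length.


Words: knphmcl, knpho
  Position 0: all 'k' => match
  Position 1: all 'n' => match
  Position 2: all 'p' => match
  Position 3: all 'h' => match
  Position 4: ('m', 'o') => mismatch, stop
LCP = "knph" (length 4)

4


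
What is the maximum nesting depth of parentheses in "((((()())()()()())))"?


Input: "((((()())()()()())))"
Tracking depth:
  Position 0 '(': depth becomes 1
  Position 1 '(': depth becomes 2
  Position 2 '(': depth becomes 3
  Position 3 '(': depth becomes 4
  Position 4 '(': depth becomes 5
  Position 5 ')': depth becomes 4
  Position 6 '(': depth becomes 5
  Position 7 ')': depth becomes 4
  Position 8 ')': depth becomes 3
  Position 9 '(': depth becomes 4
  Position 10 ')': depth becomes 3
  Position 11 '(': depth becomes 4
  Position 12 ')': depth becomes 3
  Position 13 '(': depth becomes 4
  Position 14 ')': depth becomes 3
  Position 15 '(': depth becomes 4
  Position 16 ')': depth becomes 3
  Position 17 ')': depth becomes 2
  Position 18 ')': depth becomes 1
  Position 19 ')': depth becomes 0
Maximum depth reached: 5

5


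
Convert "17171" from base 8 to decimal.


Input: "17171" in base 8
Positional expansion:
  Digit '1' (value 1) x 8^4 = 4096
  Digit '7' (value 7) x 8^3 = 3584
  Digit '1' (value 1) x 8^2 = 64
  Digit '7' (value 7) x 8^1 = 56
  Digit '1' (value 1) x 8^0 = 1
Sum = 7801

7801


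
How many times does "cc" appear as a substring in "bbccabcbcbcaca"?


Searching for "cc" in "bbccabcbcbcaca"
Scanning each position:
  Position 0: "bb" => no
  Position 1: "bc" => no
  Position 2: "cc" => MATCH
  Position 3: "ca" => no
  Position 4: "ab" => no
  Position 5: "bc" => no
  Position 6: "cb" => no
  Position 7: "bc" => no
  Position 8: "cb" => no
  Position 9: "bc" => no
  Position 10: "ca" => no
  Position 11: "ac" => no
  Position 12: "ca" => no
Total occurrences: 1

1


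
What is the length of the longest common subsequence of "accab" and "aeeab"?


LCS of "accab" and "aeeab"
DP table:
           a    e    e    a    b
      0    0    0    0    0    0
  a   0    1    1    1    1    1
  c   0    1    1    1    1    1
  c   0    1    1    1    1    1
  a   0    1    1    1    2    2
  b   0    1    1    1    2    3
LCS length = dp[5][5] = 3

3


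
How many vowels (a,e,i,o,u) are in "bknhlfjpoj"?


Input: bknhlfjpoj
Checking each character:
  'b' at position 0: consonant
  'k' at position 1: consonant
  'n' at position 2: consonant
  'h' at position 3: consonant
  'l' at position 4: consonant
  'f' at position 5: consonant
  'j' at position 6: consonant
  'p' at position 7: consonant
  'o' at position 8: vowel (running total: 1)
  'j' at position 9: consonant
Total vowels: 1

1


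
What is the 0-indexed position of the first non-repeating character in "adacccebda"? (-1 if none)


Input: adacccebda
Character frequencies:
  'a': 3
  'b': 1
  'c': 3
  'd': 2
  'e': 1
Scanning left to right for freq == 1:
  Position 0 ('a'): freq=3, skip
  Position 1 ('d'): freq=2, skip
  Position 2 ('a'): freq=3, skip
  Position 3 ('c'): freq=3, skip
  Position 4 ('c'): freq=3, skip
  Position 5 ('c'): freq=3, skip
  Position 6 ('e'): unique! => answer = 6

6


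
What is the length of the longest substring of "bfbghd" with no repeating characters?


Input: "bfbghd"
Sliding window (track last position of each char):
  Position 0 ('b'): window [0,0] length 1 -- new best
  Position 1 ('f'): window [0,1] length 2 -- new best
  Position 2 ('b'): repeat (last at 0), move window start to 1
  Position 2 ('b'): window [1,2] length 2
  Position 3 ('g'): window [1,3] length 3 -- new best
  Position 4 ('h'): window [1,4] length 4 -- new best
  Position 5 ('d'): window [1,5] length 5 -- new best
Longest substring with no repeats: "fbghd" with length 5

5


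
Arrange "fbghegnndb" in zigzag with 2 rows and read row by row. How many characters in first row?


Zigzag "fbghegnndb" into 2 rows:
Placing characters:
  'f' => row 0
  'b' => row 1
  'g' => row 0
  'h' => row 1
  'e' => row 0
  'g' => row 1
  'n' => row 0
  'n' => row 1
  'd' => row 0
  'b' => row 1
Rows:
  Row 0: "fgend"
  Row 1: "bhgnb"
First row length: 5

5


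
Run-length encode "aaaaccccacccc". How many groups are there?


Input: aaaaccccacccc
Scanning for consecutive runs:
  Group 1: 'a' x 4 (positions 0-3)
  Group 2: 'c' x 4 (positions 4-7)
  Group 3: 'a' x 1 (positions 8-8)
  Group 4: 'c' x 4 (positions 9-12)
Total groups: 4

4


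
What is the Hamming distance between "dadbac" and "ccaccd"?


Comparing "dadbac" and "ccaccd" position by position:
  Position 0: 'd' vs 'c' => differ
  Position 1: 'a' vs 'c' => differ
  Position 2: 'd' vs 'a' => differ
  Position 3: 'b' vs 'c' => differ
  Position 4: 'a' vs 'c' => differ
  Position 5: 'c' vs 'd' => differ
Total differences (Hamming distance): 6

6


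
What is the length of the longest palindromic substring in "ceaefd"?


Input: "ceaefd"
Checking substrings for palindromes:
  [1:4] "eae" (len 3) => palindrome
Longest palindromic substring: "eae" with length 3

3


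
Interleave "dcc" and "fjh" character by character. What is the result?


Interleaving "dcc" and "fjh":
  Position 0: 'd' from first, 'f' from second => "df"
  Position 1: 'c' from first, 'j' from second => "cj"
  Position 2: 'c' from first, 'h' from second => "ch"
Result: dfcjch

dfcjch


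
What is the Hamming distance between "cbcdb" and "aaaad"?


Comparing "cbcdb" and "aaaad" position by position:
  Position 0: 'c' vs 'a' => differ
  Position 1: 'b' vs 'a' => differ
  Position 2: 'c' vs 'a' => differ
  Position 3: 'd' vs 'a' => differ
  Position 4: 'b' vs 'd' => differ
Total differences (Hamming distance): 5

5


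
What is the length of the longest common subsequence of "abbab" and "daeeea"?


LCS of "abbab" and "daeeea"
DP table:
           d    a    e    e    e    a
      0    0    0    0    0    0    0
  a   0    0    1    1    1    1    1
  b   0    0    1    1    1    1    1
  b   0    0    1    1    1    1    1
  a   0    0    1    1    1    1    2
  b   0    0    1    1    1    1    2
LCS length = dp[5][6] = 2

2


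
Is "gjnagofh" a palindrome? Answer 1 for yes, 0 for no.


Input: gjnagofh
Reversed: hfoganjg
  Compare pos 0 ('g') with pos 7 ('h'): MISMATCH
  Compare pos 1 ('j') with pos 6 ('f'): MISMATCH
  Compare pos 2 ('n') with pos 5 ('o'): MISMATCH
  Compare pos 3 ('a') with pos 4 ('g'): MISMATCH
Result: not a palindrome

0


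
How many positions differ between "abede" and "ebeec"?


Comparing "abede" and "ebeec" position by position:
  Position 0: 'a' vs 'e' => DIFFER
  Position 1: 'b' vs 'b' => same
  Position 2: 'e' vs 'e' => same
  Position 3: 'd' vs 'e' => DIFFER
  Position 4: 'e' vs 'c' => DIFFER
Positions that differ: 3

3


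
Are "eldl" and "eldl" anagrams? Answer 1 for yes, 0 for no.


Strings: "eldl", "eldl"
Sorted first:  dell
Sorted second: dell
Sorted forms match => anagrams

1


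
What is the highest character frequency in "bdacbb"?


Input: bdacbb
Character counts:
  'a': 1
  'b': 3
  'c': 1
  'd': 1
Maximum frequency: 3

3


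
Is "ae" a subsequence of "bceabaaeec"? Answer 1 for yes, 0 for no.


Check if "ae" is a subsequence of "bceabaaeec"
Greedy scan:
  Position 0 ('b'): no match needed
  Position 1 ('c'): no match needed
  Position 2 ('e'): no match needed
  Position 3 ('a'): matches sub[0] = 'a'
  Position 4 ('b'): no match needed
  Position 5 ('a'): no match needed
  Position 6 ('a'): no match needed
  Position 7 ('e'): matches sub[1] = 'e'
  Position 8 ('e'): no match needed
  Position 9 ('c'): no match needed
All 2 characters matched => is a subsequence

1


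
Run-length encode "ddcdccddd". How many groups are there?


Input: ddcdccddd
Scanning for consecutive runs:
  Group 1: 'd' x 2 (positions 0-1)
  Group 2: 'c' x 1 (positions 2-2)
  Group 3: 'd' x 1 (positions 3-3)
  Group 4: 'c' x 2 (positions 4-5)
  Group 5: 'd' x 3 (positions 6-8)
Total groups: 5

5


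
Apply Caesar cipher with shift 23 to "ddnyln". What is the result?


Caesar cipher: shift "ddnyln" by 23
  'd' (pos 3) + 23 = pos 0 = 'a'
  'd' (pos 3) + 23 = pos 0 = 'a'
  'n' (pos 13) + 23 = pos 10 = 'k'
  'y' (pos 24) + 23 = pos 21 = 'v'
  'l' (pos 11) + 23 = pos 8 = 'i'
  'n' (pos 13) + 23 = pos 10 = 'k'
Result: aakvik

aakvik


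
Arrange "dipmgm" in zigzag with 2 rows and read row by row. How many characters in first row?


Zigzag "dipmgm" into 2 rows:
Placing characters:
  'd' => row 0
  'i' => row 1
  'p' => row 0
  'm' => row 1
  'g' => row 0
  'm' => row 1
Rows:
  Row 0: "dpg"
  Row 1: "imm"
First row length: 3

3


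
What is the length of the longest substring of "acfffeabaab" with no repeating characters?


Input: "acfffeabaab"
Sliding window (track last position of each char):
  Position 0 ('a'): window [0,0] length 1 -- new best
  Position 1 ('c'): window [0,1] length 2 -- new best
  Position 2 ('f'): window [0,2] length 3 -- new best
  Position 3 ('f'): repeat (last at 2), move window start to 3
  Position 3 ('f'): window [3,3] length 1
  Position 4 ('f'): repeat (last at 3), move window start to 4
  Position 4 ('f'): window [4,4] length 1
  Position 5 ('e'): window [4,5] length 2
  Position 6 ('a'): window [4,6] length 3
  Position 7 ('b'): window [4,7] length 4 -- new best
  Position 8 ('a'): repeat (last at 6), move window start to 7
  Position 8 ('a'): window [7,8] length 2
  Position 9 ('a'): repeat (last at 8), move window start to 9
  Position 9 ('a'): window [9,9] length 1
  Position 10 ('b'): window [9,10] length 2
Longest substring with no repeats: "feab" with length 4

4


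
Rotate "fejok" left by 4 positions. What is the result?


Input: "fejok", rotate left by 4
First 4 characters: "fejo"
Remaining characters: "k"
Concatenate remaining + first: "k" + "fejo" = "kfejo"

kfejo


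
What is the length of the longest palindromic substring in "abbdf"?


Input: "abbdf"
Checking substrings for palindromes:
  [1:3] "bb" (len 2) => palindrome
Longest palindromic substring: "bb" with length 2

2


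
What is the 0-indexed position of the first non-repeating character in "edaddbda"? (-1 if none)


Input: edaddbda
Character frequencies:
  'a': 2
  'b': 1
  'd': 4
  'e': 1
Scanning left to right for freq == 1:
  Position 0 ('e'): unique! => answer = 0

0


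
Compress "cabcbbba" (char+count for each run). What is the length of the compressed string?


Input: cabcbbba
Runs:
  'c' x 1 => "c1"
  'a' x 1 => "a1"
  'b' x 1 => "b1"
  'c' x 1 => "c1"
  'b' x 3 => "b3"
  'a' x 1 => "a1"
Compressed: "c1a1b1c1b3a1"
Compressed length: 12

12


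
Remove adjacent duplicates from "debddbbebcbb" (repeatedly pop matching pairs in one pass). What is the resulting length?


Input: debddbbebcbb
Stack-based adjacent duplicate removal:
  Read 'd': push. Stack: d
  Read 'e': push. Stack: de
  Read 'b': push. Stack: deb
  Read 'd': push. Stack: debd
  Read 'd': matches stack top 'd' => pop. Stack: deb
  Read 'b': matches stack top 'b' => pop. Stack: de
  Read 'b': push. Stack: deb
  Read 'e': push. Stack: debe
  Read 'b': push. Stack: debeb
  Read 'c': push. Stack: debebc
  Read 'b': push. Stack: debebcb
  Read 'b': matches stack top 'b' => pop. Stack: debebc
Final stack: "debebc" (length 6)

6


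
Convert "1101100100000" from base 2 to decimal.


Input: "1101100100000" in base 2
Positional expansion:
  Digit '1' (value 1) x 2^12 = 4096
  Digit '1' (value 1) x 2^11 = 2048
  Digit '0' (value 0) x 2^10 = 0
  Digit '1' (value 1) x 2^9 = 512
  Digit '1' (value 1) x 2^8 = 256
  Digit '0' (value 0) x 2^7 = 0
  Digit '0' (value 0) x 2^6 = 0
  Digit '1' (value 1) x 2^5 = 32
  Digit '0' (value 0) x 2^4 = 0
  Digit '0' (value 0) x 2^3 = 0
  Digit '0' (value 0) x 2^2 = 0
  Digit '0' (value 0) x 2^1 = 0
  Digit '0' (value 0) x 2^0 = 0
Sum = 6944

6944


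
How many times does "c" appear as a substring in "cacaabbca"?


Searching for "c" in "cacaabbca"
Scanning each position:
  Position 0: "c" => MATCH
  Position 1: "a" => no
  Position 2: "c" => MATCH
  Position 3: "a" => no
  Position 4: "a" => no
  Position 5: "b" => no
  Position 6: "b" => no
  Position 7: "c" => MATCH
  Position 8: "a" => no
Total occurrences: 3

3


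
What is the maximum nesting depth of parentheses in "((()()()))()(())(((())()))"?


Input: "((()()()))()(())(((())()))"
Tracking depth:
  Position 0 '(': depth becomes 1
  Position 1 '(': depth becomes 2
  Position 2 '(': depth becomes 3
  Position 3 ')': depth becomes 2
  Position 4 '(': depth becomes 3
  Position 5 ')': depth becomes 2
  Position 6 '(': depth becomes 3
  Position 7 ')': depth becomes 2
  Position 8 ')': depth becomes 1
  Position 9 ')': depth becomes 0
  Position 10 '(': depth becomes 1
  Position 11 ')': depth becomes 0
  Position 12 '(': depth becomes 1
  Position 13 '(': depth becomes 2
  Position 14 ')': depth becomes 1
  Position 15 ')': depth becomes 0
  Position 16 '(': depth becomes 1
  Position 17 '(': depth becomes 2
  Position 18 '(': depth becomes 3
  Position 19 '(': depth becomes 4
  Position 20 ')': depth becomes 3
  Position 21 ')': depth becomes 2
  Position 22 '(': depth becomes 3
  Position 23 ')': depth becomes 2
  Position 24 ')': depth becomes 1
  Position 25 ')': depth becomes 0
Maximum depth reached: 4

4


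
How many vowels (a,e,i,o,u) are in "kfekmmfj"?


Input: kfekmmfj
Checking each character:
  'k' at position 0: consonant
  'f' at position 1: consonant
  'e' at position 2: vowel (running total: 1)
  'k' at position 3: consonant
  'm' at position 4: consonant
  'm' at position 5: consonant
  'f' at position 6: consonant
  'j' at position 7: consonant
Total vowels: 1

1


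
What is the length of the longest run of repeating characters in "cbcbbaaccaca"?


Input: "cbcbbaaccaca"
Scanning for longest run:
  Position 1 ('b'): new char, reset run to 1
  Position 2 ('c'): new char, reset run to 1
  Position 3 ('b'): new char, reset run to 1
  Position 4 ('b'): continues run of 'b', length=2
  Position 5 ('a'): new char, reset run to 1
  Position 6 ('a'): continues run of 'a', length=2
  Position 7 ('c'): new char, reset run to 1
  Position 8 ('c'): continues run of 'c', length=2
  Position 9 ('a'): new char, reset run to 1
  Position 10 ('c'): new char, reset run to 1
  Position 11 ('a'): new char, reset run to 1
Longest run: 'b' with length 2

2


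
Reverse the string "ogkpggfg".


Input: ogkpggfg
Reading characters right to left:
  Position 7: 'g'
  Position 6: 'f'
  Position 5: 'g'
  Position 4: 'g'
  Position 3: 'p'
  Position 2: 'k'
  Position 1: 'g'
  Position 0: 'o'
Reversed: gfggpkgo

gfggpkgo


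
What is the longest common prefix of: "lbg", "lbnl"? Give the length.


Words: lbg, lbnl
  Position 0: all 'l' => match
  Position 1: all 'b' => match
  Position 2: ('g', 'n') => mismatch, stop
LCP = "lb" (length 2)

2


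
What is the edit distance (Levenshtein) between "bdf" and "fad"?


Computing edit distance: "bdf" -> "fad"
DP table:
           f    a    d
      0    1    2    3
  b   1    1    2    3
  d   2    2    2    2
  f   3    2    3    3
Edit distance = dp[3][3] = 3

3


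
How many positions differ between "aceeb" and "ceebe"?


Comparing "aceeb" and "ceebe" position by position:
  Position 0: 'a' vs 'c' => DIFFER
  Position 1: 'c' vs 'e' => DIFFER
  Position 2: 'e' vs 'e' => same
  Position 3: 'e' vs 'b' => DIFFER
  Position 4: 'b' vs 'e' => DIFFER
Positions that differ: 4

4


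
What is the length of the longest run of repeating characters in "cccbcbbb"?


Input: "cccbcbbb"
Scanning for longest run:
  Position 1 ('c'): continues run of 'c', length=2
  Position 2 ('c'): continues run of 'c', length=3
  Position 3 ('b'): new char, reset run to 1
  Position 4 ('c'): new char, reset run to 1
  Position 5 ('b'): new char, reset run to 1
  Position 6 ('b'): continues run of 'b', length=2
  Position 7 ('b'): continues run of 'b', length=3
Longest run: 'c' with length 3

3


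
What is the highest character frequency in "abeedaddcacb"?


Input: abeedaddcacb
Character counts:
  'a': 3
  'b': 2
  'c': 2
  'd': 3
  'e': 2
Maximum frequency: 3

3


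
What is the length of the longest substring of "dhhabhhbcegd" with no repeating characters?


Input: "dhhabhhbcegd"
Sliding window (track last position of each char):
  Position 0 ('d'): window [0,0] length 1 -- new best
  Position 1 ('h'): window [0,1] length 2 -- new best
  Position 2 ('h'): repeat (last at 1), move window start to 2
  Position 2 ('h'): window [2,2] length 1
  Position 3 ('a'): window [2,3] length 2
  Position 4 ('b'): window [2,4] length 3 -- new best
  Position 5 ('h'): repeat (last at 2), move window start to 3
  Position 5 ('h'): window [3,5] length 3
  Position 6 ('h'): repeat (last at 5), move window start to 6
  Position 6 ('h'): window [6,6] length 1
  Position 7 ('b'): window [6,7] length 2
  Position 8 ('c'): window [6,8] length 3
  Position 9 ('e'): window [6,9] length 4 -- new best
  Position 10 ('g'): window [6,10] length 5 -- new best
  Position 11 ('d'): window [6,11] length 6 -- new best
Longest substring with no repeats: "hbcegd" with length 6

6


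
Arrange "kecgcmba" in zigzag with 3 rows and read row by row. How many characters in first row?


Zigzag "kecgcmba" into 3 rows:
Placing characters:
  'k' => row 0
  'e' => row 1
  'c' => row 2
  'g' => row 1
  'c' => row 0
  'm' => row 1
  'b' => row 2
  'a' => row 1
Rows:
  Row 0: "kc"
  Row 1: "egma"
  Row 2: "cb"
First row length: 2

2


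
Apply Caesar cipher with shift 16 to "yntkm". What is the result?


Caesar cipher: shift "yntkm" by 16
  'y' (pos 24) + 16 = pos 14 = 'o'
  'n' (pos 13) + 16 = pos 3 = 'd'
  't' (pos 19) + 16 = pos 9 = 'j'
  'k' (pos 10) + 16 = pos 0 = 'a'
  'm' (pos 12) + 16 = pos 2 = 'c'
Result: odjac

odjac


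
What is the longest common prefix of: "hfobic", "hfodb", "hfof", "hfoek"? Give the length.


Words: hfobic, hfodb, hfof, hfoek
  Position 0: all 'h' => match
  Position 1: all 'f' => match
  Position 2: all 'o' => match
  Position 3: ('b', 'd', 'f', 'e') => mismatch, stop
LCP = "hfo" (length 3)

3


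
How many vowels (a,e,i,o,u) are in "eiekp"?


Input: eiekp
Checking each character:
  'e' at position 0: vowel (running total: 1)
  'i' at position 1: vowel (running total: 2)
  'e' at position 2: vowel (running total: 3)
  'k' at position 3: consonant
  'p' at position 4: consonant
Total vowels: 3

3


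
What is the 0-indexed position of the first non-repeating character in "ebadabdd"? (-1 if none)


Input: ebadabdd
Character frequencies:
  'a': 2
  'b': 2
  'd': 3
  'e': 1
Scanning left to right for freq == 1:
  Position 0 ('e'): unique! => answer = 0

0


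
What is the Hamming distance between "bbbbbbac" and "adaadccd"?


Comparing "bbbbbbac" and "adaadccd" position by position:
  Position 0: 'b' vs 'a' => differ
  Position 1: 'b' vs 'd' => differ
  Position 2: 'b' vs 'a' => differ
  Position 3: 'b' vs 'a' => differ
  Position 4: 'b' vs 'd' => differ
  Position 5: 'b' vs 'c' => differ
  Position 6: 'a' vs 'c' => differ
  Position 7: 'c' vs 'd' => differ
Total differences (Hamming distance): 8

8


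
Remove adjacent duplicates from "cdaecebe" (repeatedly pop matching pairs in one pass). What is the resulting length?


Input: cdaecebe
Stack-based adjacent duplicate removal:
  Read 'c': push. Stack: c
  Read 'd': push. Stack: cd
  Read 'a': push. Stack: cda
  Read 'e': push. Stack: cdae
  Read 'c': push. Stack: cdaec
  Read 'e': push. Stack: cdaece
  Read 'b': push. Stack: cdaeceb
  Read 'e': push. Stack: cdaecebe
Final stack: "cdaecebe" (length 8)

8


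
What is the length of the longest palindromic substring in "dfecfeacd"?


Input: "dfecfeacd"
Checking substrings for palindromes:
  No multi-char palindromic substrings found
Longest palindromic substring: "d" with length 1

1


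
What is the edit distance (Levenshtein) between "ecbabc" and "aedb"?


Computing edit distance: "ecbabc" -> "aedb"
DP table:
           a    e    d    b
      0    1    2    3    4
  e   1    1    1    2    3
  c   2    2    2    2    3
  b   3    3    3    3    2
  a   4    3    4    4    3
  b   5    4    4    5    4
  c   6    5    5    5    5
Edit distance = dp[6][4] = 5

5


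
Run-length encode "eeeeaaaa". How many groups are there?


Input: eeeeaaaa
Scanning for consecutive runs:
  Group 1: 'e' x 4 (positions 0-3)
  Group 2: 'a' x 4 (positions 4-7)
Total groups: 2

2


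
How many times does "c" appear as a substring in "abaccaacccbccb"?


Searching for "c" in "abaccaacccbccb"
Scanning each position:
  Position 0: "a" => no
  Position 1: "b" => no
  Position 2: "a" => no
  Position 3: "c" => MATCH
  Position 4: "c" => MATCH
  Position 5: "a" => no
  Position 6: "a" => no
  Position 7: "c" => MATCH
  Position 8: "c" => MATCH
  Position 9: "c" => MATCH
  Position 10: "b" => no
  Position 11: "c" => MATCH
  Position 12: "c" => MATCH
  Position 13: "b" => no
Total occurrences: 7

7


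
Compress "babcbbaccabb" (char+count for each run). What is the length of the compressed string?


Input: babcbbaccabb
Runs:
  'b' x 1 => "b1"
  'a' x 1 => "a1"
  'b' x 1 => "b1"
  'c' x 1 => "c1"
  'b' x 2 => "b2"
  'a' x 1 => "a1"
  'c' x 2 => "c2"
  'a' x 1 => "a1"
  'b' x 2 => "b2"
Compressed: "b1a1b1c1b2a1c2a1b2"
Compressed length: 18

18


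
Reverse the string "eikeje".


Input: eikeje
Reading characters right to left:
  Position 5: 'e'
  Position 4: 'j'
  Position 3: 'e'
  Position 2: 'k'
  Position 1: 'i'
  Position 0: 'e'
Reversed: ejekie

ejekie


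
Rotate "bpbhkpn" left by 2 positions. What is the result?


Input: "bpbhkpn", rotate left by 2
First 2 characters: "bp"
Remaining characters: "bhkpn"
Concatenate remaining + first: "bhkpn" + "bp" = "bhkpnbp"

bhkpnbp


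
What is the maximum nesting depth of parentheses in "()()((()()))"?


Input: "()()((()()))"
Tracking depth:
  Position 0 '(': depth becomes 1
  Position 1 ')': depth becomes 0
  Position 2 '(': depth becomes 1
  Position 3 ')': depth becomes 0
  Position 4 '(': depth becomes 1
  Position 5 '(': depth becomes 2
  Position 6 '(': depth becomes 3
  Position 7 ')': depth becomes 2
  Position 8 '(': depth becomes 3
  Position 9 ')': depth becomes 2
  Position 10 ')': depth becomes 1
  Position 11 ')': depth becomes 0
Maximum depth reached: 3

3


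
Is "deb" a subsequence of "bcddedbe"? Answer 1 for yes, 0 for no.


Check if "deb" is a subsequence of "bcddedbe"
Greedy scan:
  Position 0 ('b'): no match needed
  Position 1 ('c'): no match needed
  Position 2 ('d'): matches sub[0] = 'd'
  Position 3 ('d'): no match needed
  Position 4 ('e'): matches sub[1] = 'e'
  Position 5 ('d'): no match needed
  Position 6 ('b'): matches sub[2] = 'b'
  Position 7 ('e'): no match needed
All 3 characters matched => is a subsequence

1


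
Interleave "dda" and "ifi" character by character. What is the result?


Interleaving "dda" and "ifi":
  Position 0: 'd' from first, 'i' from second => "di"
  Position 1: 'd' from first, 'f' from second => "df"
  Position 2: 'a' from first, 'i' from second => "ai"
Result: didfai

didfai


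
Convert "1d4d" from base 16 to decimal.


Input: "1d4d" in base 16
Positional expansion:
  Digit '1' (value 1) x 16^3 = 4096
  Digit 'd' (value 13) x 16^2 = 3328
  Digit '4' (value 4) x 16^1 = 64
  Digit 'd' (value 13) x 16^0 = 13
Sum = 7501

7501


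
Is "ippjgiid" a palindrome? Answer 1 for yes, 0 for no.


Input: ippjgiid
Reversed: diigjppi
  Compare pos 0 ('i') with pos 7 ('d'): MISMATCH
  Compare pos 1 ('p') with pos 6 ('i'): MISMATCH
  Compare pos 2 ('p') with pos 5 ('i'): MISMATCH
  Compare pos 3 ('j') with pos 4 ('g'): MISMATCH
Result: not a palindrome

0


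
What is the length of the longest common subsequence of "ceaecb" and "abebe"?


LCS of "ceaecb" and "abebe"
DP table:
           a    b    e    b    e
      0    0    0    0    0    0
  c   0    0    0    0    0    0
  e   0    0    0    1    1    1
  a   0    1    1    1    1    1
  e   0    1    1    2    2    2
  c   0    1    1    2    2    2
  b   0    1    2    2    3    3
LCS length = dp[6][5] = 3

3


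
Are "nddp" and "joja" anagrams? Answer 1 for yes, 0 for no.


Strings: "nddp", "joja"
Sorted first:  ddnp
Sorted second: ajjo
Differ at position 0: 'd' vs 'a' => not anagrams

0


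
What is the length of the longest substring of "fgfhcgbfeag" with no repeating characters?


Input: "fgfhcgbfeag"
Sliding window (track last position of each char):
  Position 0 ('f'): window [0,0] length 1 -- new best
  Position 1 ('g'): window [0,1] length 2 -- new best
  Position 2 ('f'): repeat (last at 0), move window start to 1
  Position 2 ('f'): window [1,2] length 2
  Position 3 ('h'): window [1,3] length 3 -- new best
  Position 4 ('c'): window [1,4] length 4 -- new best
  Position 5 ('g'): repeat (last at 1), move window start to 2
  Position 5 ('g'): window [2,5] length 4
  Position 6 ('b'): window [2,6] length 5 -- new best
  Position 7 ('f'): repeat (last at 2), move window start to 3
  Position 7 ('f'): window [3,7] length 5
  Position 8 ('e'): window [3,8] length 6 -- new best
  Position 9 ('a'): window [3,9] length 7 -- new best
  Position 10 ('g'): repeat (last at 5), move window start to 6
  Position 10 ('g'): window [6,10] length 5
Longest substring with no repeats: "hcgbfea" with length 7

7


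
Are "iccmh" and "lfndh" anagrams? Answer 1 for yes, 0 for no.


Strings: "iccmh", "lfndh"
Sorted first:  cchim
Sorted second: dfhln
Differ at position 0: 'c' vs 'd' => not anagrams

0


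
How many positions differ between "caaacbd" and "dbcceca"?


Comparing "caaacbd" and "dbcceca" position by position:
  Position 0: 'c' vs 'd' => DIFFER
  Position 1: 'a' vs 'b' => DIFFER
  Position 2: 'a' vs 'c' => DIFFER
  Position 3: 'a' vs 'c' => DIFFER
  Position 4: 'c' vs 'e' => DIFFER
  Position 5: 'b' vs 'c' => DIFFER
  Position 6: 'd' vs 'a' => DIFFER
Positions that differ: 7

7


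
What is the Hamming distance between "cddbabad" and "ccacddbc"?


Comparing "cddbabad" and "ccacddbc" position by position:
  Position 0: 'c' vs 'c' => same
  Position 1: 'd' vs 'c' => differ
  Position 2: 'd' vs 'a' => differ
  Position 3: 'b' vs 'c' => differ
  Position 4: 'a' vs 'd' => differ
  Position 5: 'b' vs 'd' => differ
  Position 6: 'a' vs 'b' => differ
  Position 7: 'd' vs 'c' => differ
Total differences (Hamming distance): 7

7


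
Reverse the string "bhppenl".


Input: bhppenl
Reading characters right to left:
  Position 6: 'l'
  Position 5: 'n'
  Position 4: 'e'
  Position 3: 'p'
  Position 2: 'p'
  Position 1: 'h'
  Position 0: 'b'
Reversed: lnepphb

lnepphb
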